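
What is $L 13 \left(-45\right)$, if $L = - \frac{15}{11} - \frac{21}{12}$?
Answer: $\frac{80145}{44} \approx 1821.5$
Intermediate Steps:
$L = - \frac{137}{44}$ ($L = \left(-15\right) \frac{1}{11} - \frac{7}{4} = - \frac{15}{11} - \frac{7}{4} = - \frac{137}{44} \approx -3.1136$)
$L 13 \left(-45\right) = \left(- \frac{137}{44}\right) 13 \left(-45\right) = \left(- \frac{1781}{44}\right) \left(-45\right) = \frac{80145}{44}$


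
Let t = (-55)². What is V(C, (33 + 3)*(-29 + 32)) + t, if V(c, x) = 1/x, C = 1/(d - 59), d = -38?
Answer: 326701/108 ≈ 3025.0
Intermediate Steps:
C = -1/97 (C = 1/(-38 - 59) = 1/(-97) = -1/97 ≈ -0.010309)
t = 3025
V(C, (33 + 3)*(-29 + 32)) + t = 1/((33 + 3)*(-29 + 32)) + 3025 = 1/(36*3) + 3025 = 1/108 + 3025 = 326701/108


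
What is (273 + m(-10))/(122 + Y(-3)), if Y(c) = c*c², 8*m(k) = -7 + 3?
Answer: 109/38 ≈ 2.8684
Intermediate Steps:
m(k) = -½ (m(k) = (-7 + 3)/8 = (⅛)*(-4) = -½)
Y(c) = c³
(273 + m(-10))/(122 + Y(-3)) = (273 - ½)/(122 + (-3)³) = 545/(2*(122 - 27)) = (545/2)/95 = (545/2)*(1/95) = 109/38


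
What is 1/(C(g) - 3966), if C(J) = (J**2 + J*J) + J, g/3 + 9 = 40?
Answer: 1/13425 ≈ 7.4488e-5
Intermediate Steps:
g = 93 (g = -27 + 3*40 = -27 + 120 = 93)
C(J) = J + 2*J**2 (C(J) = (J**2 + J**2) + J = 2*J**2 + J = J + 2*J**2)
1/(C(g) - 3966) = 1/(93*(1 + 2*93) - 3966) = 1/(93*(1 + 186) - 3966) = 1/(93*187 - 3966) = 1/(17391 - 3966) = 1/13425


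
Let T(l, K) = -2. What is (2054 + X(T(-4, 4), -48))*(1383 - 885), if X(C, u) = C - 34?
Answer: 1004964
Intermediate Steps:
X(C, u) = -34 + C
(2054 + X(T(-4, 4), -48))*(1383 - 885) = (2054 + (-34 - 2))*(1383 - 885) = (2054 - 36)*498 = 2018*498 = 1004964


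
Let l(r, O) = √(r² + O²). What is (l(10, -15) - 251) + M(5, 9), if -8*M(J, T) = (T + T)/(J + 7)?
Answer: -4019/16 + 5*√13 ≈ -233.16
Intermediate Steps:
M(J, T) = -T/(4*(7 + J)) (M(J, T) = -(T + T)/(8*(J + 7)) = -2*T/(8*(7 + J)) = -T/(4*(7 + J)))
l(r, O) = √(O² + r²)
(l(10, -15) - 251) + M(5, 9) = (√((-15)² + 10²) - 251) - 1*9/(28 + 4*5) = (√(225 + 100) - 251) - 1*9/(28 + 20) = (√325 - 251) - 1*9/48 = (5*√13 - 251) - 1*9*1/48 = (-251 + 5*√13) - 3/16 = -4019/16 + 5*√13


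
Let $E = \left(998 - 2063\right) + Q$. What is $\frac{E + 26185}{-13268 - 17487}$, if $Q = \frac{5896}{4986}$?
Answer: $- \frac{62627108}{76672215} \approx -0.81682$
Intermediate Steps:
$Q = \frac{2948}{2493}$ ($Q = 5896 \cdot \frac{1}{4986} = \frac{2948}{2493} \approx 1.1825$)
$E = - \frac{2652097}{2493}$ ($E = \left(998 - 2063\right) + \frac{2948}{2493} = -1065 + \frac{2948}{2493} = - \frac{2652097}{2493} \approx -1063.8$)
$\frac{E + 26185}{-13268 - 17487} = \frac{- \frac{2652097}{2493} + 26185}{-13268 - 17487} = \frac{62627108}{2493 \left(-30755\right)} = \frac{62627108}{2493} \left(- \frac{1}{30755}\right) = - \frac{62627108}{76672215}$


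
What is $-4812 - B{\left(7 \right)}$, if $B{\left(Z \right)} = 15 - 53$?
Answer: $-4774$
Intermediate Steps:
$B{\left(Z \right)} = -38$
$-4812 - B{\left(7 \right)} = -4812 - -38 = -4812 + 38 = -4774$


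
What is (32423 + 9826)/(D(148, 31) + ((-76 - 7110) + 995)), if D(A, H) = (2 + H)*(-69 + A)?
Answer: -42249/3584 ≈ -11.788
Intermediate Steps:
D(A, H) = (-69 + A)*(2 + H)
(32423 + 9826)/(D(148, 31) + ((-76 - 7110) + 995)) = (32423 + 9826)/((-138 - 69*31 + 2*148 + 148*31) + ((-76 - 7110) + 995)) = 42249/((-138 - 2139 + 296 + 4588) + (-7186 + 995)) = 42249/(2607 - 6191) = 42249/(-3584) = 42249*(-1/3584) = -42249/3584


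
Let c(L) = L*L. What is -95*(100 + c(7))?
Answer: -14155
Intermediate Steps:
c(L) = L²
-95*(100 + c(7)) = -95*(100 + 7²) = -95*(100 + 49) = -95*149 = -14155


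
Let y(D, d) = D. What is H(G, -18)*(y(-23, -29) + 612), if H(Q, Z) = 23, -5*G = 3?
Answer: 13547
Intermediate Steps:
G = -⅗ (G = -⅕*3 = -⅗ ≈ -0.60000)
H(G, -18)*(y(-23, -29) + 612) = 23*(-23 + 612) = 23*589 = 13547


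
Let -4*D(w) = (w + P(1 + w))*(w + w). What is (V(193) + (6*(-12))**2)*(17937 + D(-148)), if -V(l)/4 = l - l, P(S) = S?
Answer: -20181312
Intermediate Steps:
D(w) = -w*(1 + 2*w)/2 (D(w) = -(w + (1 + w))*(w + w)/4 = -(1 + 2*w)*2*w/4 = -w*(1 + 2*w)/2)
V(l) = 0 (V(l) = -4*(l - l) = -4*0 = 0)
(V(193) + (6*(-12))**2)*(17937 + D(-148)) = (0 + (6*(-12))**2)*(17937 - 1*(-148)*(1/2 - 148)) = (0 + (-72)**2)*(17937 - 1*(-148)*(-295/2)) = (0 + 5184)*(17937 - 21830) = 5184*(-3893) = -20181312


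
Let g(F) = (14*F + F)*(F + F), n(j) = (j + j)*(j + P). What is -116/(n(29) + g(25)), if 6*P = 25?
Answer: -348/62021 ≈ -0.0056110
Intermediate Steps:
P = 25/6 (P = (⅙)*25 = 25/6 ≈ 4.1667)
n(j) = 2*j*(25/6 + j) (n(j) = (j + j)*(j + 25/6) = (2*j)*(25/6 + j) = 2*j*(25/6 + j))
g(F) = 30*F² (g(F) = (15*F)*(2*F) = 30*F²)
-116/(n(29) + g(25)) = -116/((⅓)*29*(25 + 6*29) + 30*25²) = -116/((⅓)*29*(25 + 174) + 30*625) = -116/((⅓)*29*199 + 18750) = -116/(5771/3 + 18750) = -116/62021/3 = -116*3/62021 = -348/62021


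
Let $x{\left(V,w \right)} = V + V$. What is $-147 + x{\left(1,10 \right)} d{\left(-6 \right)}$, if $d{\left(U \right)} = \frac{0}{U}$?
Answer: $-147$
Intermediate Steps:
$d{\left(U \right)} = 0$
$x{\left(V,w \right)} = 2 V$
$-147 + x{\left(1,10 \right)} d{\left(-6 \right)} = -147 + 2 \cdot 1 \cdot 0 = -147 + 2 \cdot 0 = -147 + 0 = -147$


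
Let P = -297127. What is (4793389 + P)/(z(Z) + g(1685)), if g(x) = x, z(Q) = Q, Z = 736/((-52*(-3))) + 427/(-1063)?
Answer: 93200766867/35016992 ≈ 2661.6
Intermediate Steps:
Z = 178939/41457 (Z = 736/156 + 427*(-1/1063) = 736*(1/156) - 427/1063 = 184/39 - 427/1063 = 178939/41457 ≈ 4.3163)
(4793389 + P)/(z(Z) + g(1685)) = (4793389 - 297127)/(178939/41457 + 1685) = 4496262/(70033984/41457) = 4496262*(41457/70033984) = 93200766867/35016992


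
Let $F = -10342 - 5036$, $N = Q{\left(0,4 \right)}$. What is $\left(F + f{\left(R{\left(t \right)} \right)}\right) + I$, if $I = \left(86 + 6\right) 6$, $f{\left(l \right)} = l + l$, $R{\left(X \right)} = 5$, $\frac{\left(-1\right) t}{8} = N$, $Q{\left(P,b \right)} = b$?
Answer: $-14816$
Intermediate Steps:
$N = 4$
$t = -32$ ($t = \left(-8\right) 4 = -32$)
$f{\left(l \right)} = 2 l$
$F = -15378$ ($F = -10342 - 5036 = -15378$)
$I = 552$ ($I = 92 \cdot 6 = 552$)
$\left(F + f{\left(R{\left(t \right)} \right)}\right) + I = \left(-15378 + 2 \cdot 5\right) + 552 = \left(-15378 + 10\right) + 552 = -15368 + 552 = -14816$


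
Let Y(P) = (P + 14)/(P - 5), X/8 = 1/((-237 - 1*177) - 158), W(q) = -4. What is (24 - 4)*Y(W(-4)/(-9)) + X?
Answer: -371882/5863 ≈ -63.429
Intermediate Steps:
X = -2/143 (X = 8/((-237 - 1*177) - 158) = 8/((-237 - 177) - 158) = 8/(-414 - 158) = 8/(-572) = 8*(-1/572) = -2/143 ≈ -0.013986)
Y(P) = (14 + P)/(-5 + P)
(24 - 4)*Y(W(-4)/(-9)) + X = (24 - 4)*((14 - 4/(-9))/(-5 - 4/(-9))) - 2/143 = 20*((14 - 4*(-1/9))/(-5 - 4*(-1/9))) - 2/143 = 20*((14 + 4/9)/(-5 + 4/9)) - 2/143 = 20*((130/9)/(-41/9)) - 2/143 = 20*(-9/41*130/9) - 2/143 = 20*(-130/41) - 2/143 = -2600/41 - 2/143 = -371882/5863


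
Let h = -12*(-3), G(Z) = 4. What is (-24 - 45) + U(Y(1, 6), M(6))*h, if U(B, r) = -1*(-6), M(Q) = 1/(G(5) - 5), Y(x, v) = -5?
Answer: 147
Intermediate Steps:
h = 36
M(Q) = -1 (M(Q) = 1/(4 - 5) = 1/(-1) = -1)
U(B, r) = 6
(-24 - 45) + U(Y(1, 6), M(6))*h = (-24 - 45) + 6*36 = -69 + 216 = 147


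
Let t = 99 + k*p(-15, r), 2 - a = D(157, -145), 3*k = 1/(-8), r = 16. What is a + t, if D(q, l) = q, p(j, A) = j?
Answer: -443/8 ≈ -55.375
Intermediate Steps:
k = -1/24 (k = (⅓)/(-8) = (⅓)*(-⅛) = -1/24 ≈ -0.041667)
a = -155 (a = 2 - 1*157 = 2 - 157 = -155)
t = 797/8 (t = 99 - 1/24*(-15) = 99 + 5/8 = 797/8 ≈ 99.625)
a + t = -155 + 797/8 = -443/8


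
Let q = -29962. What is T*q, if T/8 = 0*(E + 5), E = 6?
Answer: 0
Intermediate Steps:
T = 0 (T = 8*(0*(6 + 5)) = 8*(0*11) = 8*0 = 0)
T*q = 0*(-29962) = 0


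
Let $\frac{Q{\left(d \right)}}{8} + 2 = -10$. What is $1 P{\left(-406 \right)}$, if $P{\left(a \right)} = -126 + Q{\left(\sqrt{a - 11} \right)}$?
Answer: $-222$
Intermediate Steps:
$Q{\left(d \right)} = -96$ ($Q{\left(d \right)} = -16 + 8 \left(-10\right) = -16 - 80 = -96$)
$P{\left(a \right)} = -222$ ($P{\left(a \right)} = -126 - 96 = -222$)
$1 P{\left(-406 \right)} = 1 \left(-222\right) = -222$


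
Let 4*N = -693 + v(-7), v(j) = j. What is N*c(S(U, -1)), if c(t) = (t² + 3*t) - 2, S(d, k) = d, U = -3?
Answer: 350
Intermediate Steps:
N = -175 (N = (-693 - 7)/4 = (¼)*(-700) = -175)
c(t) = -2 + t² + 3*t
N*c(S(U, -1)) = -175*(-2 + (-3)² + 3*(-3)) = -175*(-2 + 9 - 9) = -175*(-2) = 350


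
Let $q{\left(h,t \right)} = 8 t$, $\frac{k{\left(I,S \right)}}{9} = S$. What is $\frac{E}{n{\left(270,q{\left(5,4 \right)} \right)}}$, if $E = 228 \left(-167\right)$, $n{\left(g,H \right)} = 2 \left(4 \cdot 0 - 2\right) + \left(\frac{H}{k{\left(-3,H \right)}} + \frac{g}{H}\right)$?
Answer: $- \frac{5482944}{655} \approx -8370.9$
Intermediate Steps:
$k{\left(I,S \right)} = 9 S$
$n{\left(g,H \right)} = - \frac{35}{9} + \frac{g}{H}$ ($n{\left(g,H \right)} = 2 \left(4 \cdot 0 - 2\right) + \left(\frac{H}{9 H} + \frac{g}{H}\right) = 2 \left(0 - 2\right) + \left(H \frac{1}{9 H} + \frac{g}{H}\right) = 2 \left(-2\right) + \left(\frac{1}{9} + \frac{g}{H}\right) = -4 + \left(\frac{1}{9} + \frac{g}{H}\right) = - \frac{35}{9} + \frac{g}{H}$)
$E = -38076$
$\frac{E}{n{\left(270,q{\left(5,4 \right)} \right)}} = - \frac{38076}{- \frac{35}{9} + \frac{270}{8 \cdot 4}} = - \frac{38076}{- \frac{35}{9} + \frac{270}{32}} = - \frac{38076}{- \frac{35}{9} + 270 \cdot \frac{1}{32}} = - \frac{38076}{- \frac{35}{9} + \frac{135}{16}} = - \frac{38076}{\frac{655}{144}} = \left(-38076\right) \frac{144}{655} = - \frac{5482944}{655}$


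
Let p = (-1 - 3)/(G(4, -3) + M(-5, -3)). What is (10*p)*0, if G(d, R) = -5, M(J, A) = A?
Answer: 0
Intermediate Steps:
p = 1/2 (p = (-1 - 3)/(-5 - 3) = -4/(-8) = -4*(-1/8) = 1/2 ≈ 0.50000)
(10*p)*0 = (10*(1/2))*0 = 5*0 = 0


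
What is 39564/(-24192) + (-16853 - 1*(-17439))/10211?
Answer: -1546871/980256 ≈ -1.5780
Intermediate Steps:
39564/(-24192) + (-16853 - 1*(-17439))/10211 = 39564*(-1/24192) + (-16853 + 17439)*(1/10211) = -157/96 + 586*(1/10211) = -157/96 + 586/10211 = -1546871/980256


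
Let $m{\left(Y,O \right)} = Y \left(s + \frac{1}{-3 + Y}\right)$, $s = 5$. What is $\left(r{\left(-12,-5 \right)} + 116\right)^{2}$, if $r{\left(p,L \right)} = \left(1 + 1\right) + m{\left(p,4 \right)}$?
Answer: $\frac{86436}{25} \approx 3457.4$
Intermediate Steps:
$m{\left(Y,O \right)} = Y \left(5 + \frac{1}{-3 + Y}\right)$
$r{\left(p,L \right)} = 2 + \frac{p \left(-14 + 5 p\right)}{-3 + p}$ ($r{\left(p,L \right)} = \left(1 + 1\right) + \frac{p \left(-14 + 5 p\right)}{-3 + p} = 2 + \frac{p \left(-14 + 5 p\right)}{-3 + p}$)
$\left(r{\left(-12,-5 \right)} + 116\right)^{2} = \left(\frac{-6 - -144 + 5 \left(-12\right)^{2}}{-3 - 12} + 116\right)^{2} = \left(\frac{-6 + 144 + 5 \cdot 144}{-15} + 116\right)^{2} = \left(- \frac{-6 + 144 + 720}{15} + 116\right)^{2} = \left(\left(- \frac{1}{15}\right) 858 + 116\right)^{2} = \left(- \frac{286}{5} + 116\right)^{2} = \left(\frac{294}{5}\right)^{2} = \frac{86436}{25}$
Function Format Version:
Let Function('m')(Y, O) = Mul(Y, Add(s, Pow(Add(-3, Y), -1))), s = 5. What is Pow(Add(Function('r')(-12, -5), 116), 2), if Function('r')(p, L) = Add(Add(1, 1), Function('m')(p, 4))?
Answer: Rational(86436, 25) ≈ 3457.4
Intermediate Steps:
Function('m')(Y, O) = Mul(Y, Add(5, Pow(Add(-3, Y), -1)))
Function('r')(p, L) = Add(2, Mul(p, Pow(Add(-3, p), -1), Add(-14, Mul(5, p)))) (Function('r')(p, L) = Add(Add(1, 1), Mul(p, Pow(Add(-3, p), -1), Add(-14, Mul(5, p)))) = Add(2, Mul(p, Pow(Add(-3, p), -1), Add(-14, Mul(5, p)))))
Pow(Add(Function('r')(-12, -5), 116), 2) = Pow(Add(Mul(Pow(Add(-3, -12), -1), Add(-6, Mul(-12, -12), Mul(5, Pow(-12, 2)))), 116), 2) = Pow(Add(Mul(Pow(-15, -1), Add(-6, 144, Mul(5, 144))), 116), 2) = Pow(Add(Mul(Rational(-1, 15), Add(-6, 144, 720)), 116), 2) = Pow(Add(Mul(Rational(-1, 15), 858), 116), 2) = Pow(Add(Rational(-286, 5), 116), 2) = Pow(Rational(294, 5), 2) = Rational(86436, 25)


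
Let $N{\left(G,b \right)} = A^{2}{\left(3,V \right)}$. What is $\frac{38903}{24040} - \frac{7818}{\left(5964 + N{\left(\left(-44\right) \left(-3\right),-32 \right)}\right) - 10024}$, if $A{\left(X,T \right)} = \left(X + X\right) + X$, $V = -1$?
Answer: $\frac{342739757}{95655160} \approx 3.5831$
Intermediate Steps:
$A{\left(X,T \right)} = 3 X$ ($A{\left(X,T \right)} = 2 X + X = 3 X$)
$N{\left(G,b \right)} = 81$ ($N{\left(G,b \right)} = \left(3 \cdot 3\right)^{2} = 9^{2} = 81$)
$\frac{38903}{24040} - \frac{7818}{\left(5964 + N{\left(\left(-44\right) \left(-3\right),-32 \right)}\right) - 10024} = \frac{38903}{24040} - \frac{7818}{\left(5964 + 81\right) - 10024} = 38903 \cdot \frac{1}{24040} - \frac{7818}{6045 - 10024} = \frac{38903}{24040} - \frac{7818}{-3979} = \frac{38903}{24040} - - \frac{7818}{3979} = \frac{38903}{24040} + \frac{7818}{3979} = \frac{342739757}{95655160}$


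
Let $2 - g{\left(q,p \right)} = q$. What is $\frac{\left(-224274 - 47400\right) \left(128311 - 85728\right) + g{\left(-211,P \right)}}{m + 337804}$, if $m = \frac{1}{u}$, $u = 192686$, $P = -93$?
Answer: $- \frac{743041773288698}{21696700515} \approx -34247.0$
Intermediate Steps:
$g{\left(q,p \right)} = 2 - q$
$m = \frac{1}{192686} \approx 5.1898 \cdot 10^{-6}$
$\frac{\left(-224274 - 47400\right) \left(128311 - 85728\right) + g{\left(-211,P \right)}}{m + 337804} = \frac{\left(-224274 - 47400\right) \left(128311 - 85728\right) + \left(2 - -211\right)}{\frac{1}{192686} + 337804} = \frac{\left(-271674\right) 42583 + \left(2 + 211\right)}{\frac{65090101545}{192686}} = \left(-11568693942 + 213\right) \frac{192686}{65090101545} = \left(-11568693729\right) \frac{192686}{65090101545} = - \frac{743041773288698}{21696700515}$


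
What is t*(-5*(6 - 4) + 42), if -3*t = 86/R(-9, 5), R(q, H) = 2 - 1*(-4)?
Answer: -1376/9 ≈ -152.89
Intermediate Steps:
R(q, H) = 6 (R(q, H) = 2 + 4 = 6)
t = -43/9 (t = -86/(3*6) = -⅓*43/3 = -43/9 ≈ -4.7778)
t*(-5*(6 - 4) + 42) = -43*(-5*(6 - 4) + 42)/9 = -43*(-5*2 + 42)/9 = -43*(-10 + 42)/9 = -43/9*32 = -1376/9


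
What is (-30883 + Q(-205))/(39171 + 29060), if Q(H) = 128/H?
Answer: -6331143/13987355 ≈ -0.45263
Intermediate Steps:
(-30883 + Q(-205))/(39171 + 29060) = (-30883 + 128/(-205))/(39171 + 29060) = (-30883 + 128*(-1/205))/68231 = (-30883 - 128/205)*(1/68231) = -6331143/205*1/68231 = -6331143/13987355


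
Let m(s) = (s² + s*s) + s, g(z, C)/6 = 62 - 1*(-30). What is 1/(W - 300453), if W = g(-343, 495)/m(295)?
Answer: -58115/17460825911 ≈ -3.3283e-6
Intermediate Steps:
g(z, C) = 552 (g(z, C) = 6*(62 - 1*(-30)) = 6*(62 + 30) = 6*92 = 552)
m(s) = s + 2*s² (m(s) = (s² + s²) + s = 2*s² + s = s + 2*s²)
W = 184/58115 (W = 552/((295*(1 + 2*295))) = 552/((295*(1 + 590))) = 552/((295*591)) = 552/174345 = 552*(1/174345) = 184/58115 ≈ 0.0031661)
1/(W - 300453) = 1/(184/58115 - 300453) = 1/(-17460825911/58115) = -58115/17460825911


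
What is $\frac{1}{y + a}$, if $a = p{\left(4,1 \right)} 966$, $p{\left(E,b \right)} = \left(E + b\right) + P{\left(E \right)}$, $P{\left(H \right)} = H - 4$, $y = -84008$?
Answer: $- \frac{1}{79178} \approx -1.263 \cdot 10^{-5}$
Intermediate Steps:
$P{\left(H \right)} = -4 + H$
$p{\left(E,b \right)} = -4 + b + 2 E$ ($p{\left(E,b \right)} = \left(E + b\right) + \left(-4 + E\right) = -4 + b + 2 E$)
$a = 4830$ ($a = \left(-4 + 1 + 2 \cdot 4\right) 966 = \left(-4 + 1 + 8\right) 966 = 5 \cdot 966 = 4830$)
$\frac{1}{y + a} = \frac{1}{-84008 + 4830} = \frac{1}{-79178} = - \frac{1}{79178}$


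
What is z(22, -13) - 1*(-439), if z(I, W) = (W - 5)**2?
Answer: 763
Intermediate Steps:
z(I, W) = (-5 + W)**2
z(22, -13) - 1*(-439) = (-5 - 13)**2 - 1*(-439) = (-18)**2 + 439 = 324 + 439 = 763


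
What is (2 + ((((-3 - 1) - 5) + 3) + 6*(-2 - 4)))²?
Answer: 1600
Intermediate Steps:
(2 + ((((-3 - 1) - 5) + 3) + 6*(-2 - 4)))² = (2 + (((-4 - 5) + 3) + 6*(-6)))² = (2 + ((-9 + 3) - 36))² = (2 + (-6 - 36))² = (2 - 42)² = (-40)² = 1600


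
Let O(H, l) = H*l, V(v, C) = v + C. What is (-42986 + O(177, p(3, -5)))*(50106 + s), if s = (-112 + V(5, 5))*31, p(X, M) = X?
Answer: -1993007520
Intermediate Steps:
V(v, C) = C + v
s = -3162 (s = (-112 + (5 + 5))*31 = (-112 + 10)*31 = -102*31 = -3162)
(-42986 + O(177, p(3, -5)))*(50106 + s) = (-42986 + 177*3)*(50106 - 3162) = (-42986 + 531)*46944 = -42455*46944 = -1993007520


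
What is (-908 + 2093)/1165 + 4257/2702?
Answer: 1632255/629566 ≈ 2.5927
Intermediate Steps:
(-908 + 2093)/1165 + 4257/2702 = 1185*(1/1165) + 4257*(1/2702) = 237/233 + 4257/2702 = 1632255/629566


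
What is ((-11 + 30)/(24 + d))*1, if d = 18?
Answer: 19/42 ≈ 0.45238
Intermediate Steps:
((-11 + 30)/(24 + d))*1 = ((-11 + 30)/(24 + 18))*1 = (19/42)*1 = 19/42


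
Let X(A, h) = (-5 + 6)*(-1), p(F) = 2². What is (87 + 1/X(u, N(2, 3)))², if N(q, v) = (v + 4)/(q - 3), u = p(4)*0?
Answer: 7396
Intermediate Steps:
p(F) = 4
u = 0 (u = 4*0 = 0)
N(q, v) = (4 + v)/(-3 + q)
X(A, h) = -1 (X(A, h) = 1*(-1) = -1)
(87 + 1/X(u, N(2, 3)))² = (87 + 1/(-1))² = (87 - 1)² = 86² = 7396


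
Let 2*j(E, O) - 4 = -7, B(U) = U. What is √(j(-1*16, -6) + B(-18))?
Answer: I*√78/2 ≈ 4.4159*I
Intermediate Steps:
j(E, O) = -3/2 (j(E, O) = 2 + (½)*(-7) = 2 - 7/2 = -3/2)
√(j(-1*16, -6) + B(-18)) = √(-3/2 - 18) = √(-39/2) = I*√78/2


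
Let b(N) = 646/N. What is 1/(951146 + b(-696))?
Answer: 348/330998485 ≈ 1.0514e-6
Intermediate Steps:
1/(951146 + b(-696)) = 1/(951146 + 646/(-696)) = 1/(951146 + 646*(-1/696)) = 1/(951146 - 323/348) = 1/(330998485/348) = 348/330998485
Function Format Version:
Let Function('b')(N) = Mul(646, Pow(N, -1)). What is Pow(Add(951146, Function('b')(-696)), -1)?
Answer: Rational(348, 330998485) ≈ 1.0514e-6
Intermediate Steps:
Pow(Add(951146, Function('b')(-696)), -1) = Pow(Add(951146, Mul(646, Pow(-696, -1))), -1) = Pow(Add(951146, Mul(646, Rational(-1, 696))), -1) = Pow(Add(951146, Rational(-323, 348)), -1) = Pow(Rational(330998485, 348), -1) = Rational(348, 330998485)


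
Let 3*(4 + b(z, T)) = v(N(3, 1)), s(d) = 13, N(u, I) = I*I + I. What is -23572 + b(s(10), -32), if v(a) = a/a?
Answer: -70727/3 ≈ -23576.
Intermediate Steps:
N(u, I) = I + I² (N(u, I) = I² + I = I + I²)
v(a) = 1
b(z, T) = -11/3 (b(z, T) = -4 + (⅓)*1 = -4 + ⅓ = -11/3)
-23572 + b(s(10), -32) = -23572 - 11/3 = -70727/3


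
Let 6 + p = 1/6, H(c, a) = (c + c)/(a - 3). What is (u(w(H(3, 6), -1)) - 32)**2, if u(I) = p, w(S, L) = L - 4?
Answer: 51529/36 ≈ 1431.4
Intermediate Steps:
H(c, a) = 2*c/(-3 + a) (H(c, a) = (2*c)/(-3 + a) = 2*c/(-3 + a))
w(S, L) = -4 + L
p = -35/6 (p = -6 + 1/6 = -35/6 ≈ -5.8333)
u(I) = -35/6
(u(w(H(3, 6), -1)) - 32)**2 = (-35/6 - 32)**2 = (-227/6)**2 = 51529/36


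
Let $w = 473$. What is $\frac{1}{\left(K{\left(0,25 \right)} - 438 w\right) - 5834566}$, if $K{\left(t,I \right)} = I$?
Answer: $- \frac{1}{6041715} \approx -1.6552 \cdot 10^{-7}$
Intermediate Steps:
$\frac{1}{\left(K{\left(0,25 \right)} - 438 w\right) - 5834566} = \frac{1}{\left(25 - 207174\right) - 5834566} = \frac{1}{-207149 - 5834566} = \frac{1}{-6041715} = - \frac{1}{6041715}$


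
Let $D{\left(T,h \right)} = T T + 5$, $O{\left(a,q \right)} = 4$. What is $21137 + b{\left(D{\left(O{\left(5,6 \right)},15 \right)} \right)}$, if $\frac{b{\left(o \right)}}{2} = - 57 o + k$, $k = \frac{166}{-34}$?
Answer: $\frac{318465}{17} \approx 18733.0$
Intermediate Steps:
$k = - \frac{83}{17}$ ($k = 166 \left(- \frac{1}{34}\right) = - \frac{83}{17} \approx -4.8824$)
$D{\left(T,h \right)} = 5 + T^{2}$ ($D{\left(T,h \right)} = T^{2} + 5 = 5 + T^{2}$)
$b{\left(o \right)} = - \frac{166}{17} - 114 o$ ($b{\left(o \right)} = 2 \left(- 57 o - \frac{83}{17}\right) = 2 \left(- \frac{83}{17} - 57 o\right) = - \frac{166}{17} - 114 o$)
$21137 + b{\left(D{\left(O{\left(5,6 \right)},15 \right)} \right)} = 21137 - \left(\frac{166}{17} + 114 \left(5 + 4^{2}\right)\right) = 21137 - \left(\frac{166}{17} + 114 \left(5 + 16\right)\right) = 21137 - \frac{40864}{17} = \frac{318465}{17}$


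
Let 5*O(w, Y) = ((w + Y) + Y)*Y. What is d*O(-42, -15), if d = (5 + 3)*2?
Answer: 3456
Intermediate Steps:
O(w, Y) = Y*(w + 2*Y)/5 (O(w, Y) = (((w + Y) + Y)*Y)/5 = (((Y + w) + Y)*Y)/5 = ((w + 2*Y)*Y)/5 = (Y*(w + 2*Y))/5 = Y*(w + 2*Y)/5)
d = 16 (d = 8*2 = 16)
d*O(-42, -15) = 16*((⅕)*(-15)*(-42 + 2*(-15))) = 16*((⅕)*(-15)*(-42 - 30)) = 16*((⅕)*(-15)*(-72)) = 16*216 = 3456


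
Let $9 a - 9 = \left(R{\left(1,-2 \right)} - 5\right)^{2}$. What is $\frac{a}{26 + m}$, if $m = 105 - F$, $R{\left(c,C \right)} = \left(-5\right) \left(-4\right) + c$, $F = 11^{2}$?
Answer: $\frac{53}{18} \approx 2.9444$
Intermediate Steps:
$F = 121$
$R{\left(c,C \right)} = 20 + c$
$m = -16$ ($m = 105 - 121 = -16$)
$a = \frac{265}{9}$ ($a = 1 + \frac{\left(\left(20 + 1\right) - 5\right)^{2}}{9} = 1 + \frac{\left(21 - 5\right)^{2}}{9} = 1 + \frac{16^{2}}{9} = 1 + \frac{1}{9} \cdot 256 = 1 + \frac{256}{9} = \frac{265}{9} \approx 29.444$)
$\frac{a}{26 + m} = \frac{1}{26 - 16} \cdot \frac{265}{9} = \frac{1}{10} \cdot \frac{265}{9} = \frac{53}{18}$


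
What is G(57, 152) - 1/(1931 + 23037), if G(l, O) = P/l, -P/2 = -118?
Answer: 5892391/1423176 ≈ 4.1403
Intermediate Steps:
P = 236 (P = -2*(-118) = 236)
G(l, O) = 236/l
G(57, 152) - 1/(1931 + 23037) = 236/57 - 1/(1931 + 23037) = 236*(1/57) - 1/24968 = 236/57 - 1*1/24968 = 236/57 - 1/24968 = 5892391/1423176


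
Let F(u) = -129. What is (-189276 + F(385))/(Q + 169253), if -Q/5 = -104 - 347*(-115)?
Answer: 189405/29752 ≈ 6.3661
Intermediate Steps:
Q = -199005 (Q = -5*(-104 - 347*(-115)) = -5*(-104 + 39905) = -5*39801 = -199005)
(-189276 + F(385))/(Q + 169253) = (-189276 - 129)/(-199005 + 169253) = -189405/(-29752) = -189405*(-1/29752) = 189405/29752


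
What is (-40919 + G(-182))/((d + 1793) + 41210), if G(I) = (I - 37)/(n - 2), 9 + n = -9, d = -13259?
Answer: -818161/594880 ≈ -1.3753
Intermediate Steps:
n = -18 (n = -9 - 9 = -18)
G(I) = 37/20 - I/20 (G(I) = (I - 37)/(-18 - 2) = (-37 + I)/(-20) = (-37 + I)*(-1/20) = 37/20 - I/20)
(-40919 + G(-182))/((d + 1793) + 41210) = (-40919 + (37/20 - 1/20*(-182)))/((-13259 + 1793) + 41210) = (-40919 + (37/20 + 91/10))/(-11466 + 41210) = (-40919 + 219/20)/29744 = -818161/20*1/29744 = -818161/594880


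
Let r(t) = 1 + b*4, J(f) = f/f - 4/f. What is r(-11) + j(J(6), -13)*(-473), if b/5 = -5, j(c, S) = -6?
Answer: 2739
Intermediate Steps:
J(f) = 1 - 4/f
b = -25 (b = 5*(-5) = -25)
r(t) = -99 (r(t) = 1 - 25*4 = 1 - 100 = -99)
r(-11) + j(J(6), -13)*(-473) = -99 - 6*(-473) = -99 + 2838 = 2739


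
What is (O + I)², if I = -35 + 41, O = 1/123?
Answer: 546121/15129 ≈ 36.098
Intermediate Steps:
O = 1/123 ≈ 0.0081301
I = 6
(O + I)² = (1/123 + 6)² = (739/123)² = 546121/15129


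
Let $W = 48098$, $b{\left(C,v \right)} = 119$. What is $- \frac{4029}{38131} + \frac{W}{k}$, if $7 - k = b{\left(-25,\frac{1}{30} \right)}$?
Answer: $- \frac{53955179}{125608} \approx -429.55$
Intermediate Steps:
$k = -112$ ($k = 7 - 119 = -112$)
$- \frac{4029}{38131} + \frac{W}{k} = - \frac{4029}{38131} + \frac{48098}{-112} = \left(-4029\right) \frac{1}{38131} + 48098 \left(- \frac{1}{112}\right) = - \frac{237}{2243} - \frac{24049}{56} = - \frac{53955179}{125608}$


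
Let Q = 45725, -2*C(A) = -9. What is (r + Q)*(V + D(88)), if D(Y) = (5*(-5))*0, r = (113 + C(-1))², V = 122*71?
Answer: 1031319375/2 ≈ 5.1566e+8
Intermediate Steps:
C(A) = 9/2 (C(A) = -½*(-9) = 9/2)
V = 8662
r = 55225/4 (r = (113 + 9/2)² = (235/2)² = 55225/4 ≈ 13806.)
D(Y) = 0 (D(Y) = -25*0 = 0)
(r + Q)*(V + D(88)) = (55225/4 + 45725)*(8662 + 0) = (238125/4)*8662 = 1031319375/2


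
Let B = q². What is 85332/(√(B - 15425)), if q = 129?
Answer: 21333*√19/38 ≈ 2447.1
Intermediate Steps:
B = 16641 (B = 129² = 16641)
85332/(√(B - 15425)) = 85332/(√(16641 - 15425)) = 85332/(√1216) = 85332/((8*√19)) = 85332*(√19/152) = 21333*√19/38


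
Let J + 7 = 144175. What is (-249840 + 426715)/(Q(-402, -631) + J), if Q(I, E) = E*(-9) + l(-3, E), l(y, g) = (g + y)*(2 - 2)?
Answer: 176875/149847 ≈ 1.1804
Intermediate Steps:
l(y, g) = 0 (l(y, g) = (g + y)*0 = 0)
Q(I, E) = -9*E (Q(I, E) = E*(-9) + 0 = -9*E + 0 = -9*E)
J = 144168 (J = -7 + 144175 = 144168)
(-249840 + 426715)/(Q(-402, -631) + J) = (-249840 + 426715)/(-9*(-631) + 144168) = 176875/(5679 + 144168) = 176875/149847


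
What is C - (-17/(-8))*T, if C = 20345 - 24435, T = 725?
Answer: -45045/8 ≈ -5630.6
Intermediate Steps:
C = -4090
C - (-17/(-8))*T = -4090 - (-17/(-8))*725 = -4090 - (-17*(-⅛))*725 = -4090 - 17*725/8 = -4090 - 1*12325/8 = -4090 - 12325/8 = -45045/8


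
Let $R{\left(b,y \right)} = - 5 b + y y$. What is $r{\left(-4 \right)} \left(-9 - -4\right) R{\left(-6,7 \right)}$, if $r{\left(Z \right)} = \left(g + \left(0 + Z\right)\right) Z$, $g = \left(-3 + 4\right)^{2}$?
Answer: $-4740$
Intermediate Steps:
$R{\left(b,y \right)} = y^{2} - 5 b$ ($R{\left(b,y \right)} = - 5 b + y^{2} = y^{2} - 5 b$)
$g = 1$ ($g = 1^{2} = 1$)
$r{\left(Z \right)} = Z \left(1 + Z\right)$ ($r{\left(Z \right)} = \left(1 + \left(0 + Z\right)\right) Z = \left(1 + Z\right) Z = Z \left(1 + Z\right)$)
$r{\left(-4 \right)} \left(-9 - -4\right) R{\left(-6,7 \right)} = - 4 \left(1 - 4\right) \left(-9 - -4\right) \left(7^{2} - -30\right) = \left(-4\right) \left(-3\right) \left(-9 + 4\right) \left(49 + 30\right) = 12 \left(-5\right) 79 = \left(-60\right) 79 = -4740$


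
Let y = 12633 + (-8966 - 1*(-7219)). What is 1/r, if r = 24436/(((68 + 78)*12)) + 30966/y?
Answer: 2384034/40032841 ≈ 0.059552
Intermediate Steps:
y = 10886 (y = 12633 + (-8966 + 7219) = 12633 - 1747 = 10886)
r = 40032841/2384034 (r = 24436/(((68 + 78)*12)) + 30966/10886 = 24436/((146*12)) + 30966*(1/10886) = 24436/1752 + 15483/5443 = 24436*(1/1752) + 15483/5443 = 6109/438 + 15483/5443 = 40032841/2384034 ≈ 16.792)
1/r = 1/(40032841/2384034) = 2384034/40032841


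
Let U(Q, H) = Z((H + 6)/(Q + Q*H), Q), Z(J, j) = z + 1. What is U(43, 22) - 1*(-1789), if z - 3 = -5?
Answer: 1788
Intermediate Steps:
z = -2 (z = 3 - 5 = -2)
Z(J, j) = -1 (Z(J, j) = -2 + 1 = -1)
U(Q, H) = -1
U(43, 22) - 1*(-1789) = -1 - 1*(-1789) = -1 + 1789 = 1788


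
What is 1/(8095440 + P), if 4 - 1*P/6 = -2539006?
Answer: 1/23329500 ≈ 4.2864e-8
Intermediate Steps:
P = 15234060 (P = 24 - 6*(-2539006) = 24 + 15234036 = 15234060)
1/(8095440 + P) = 1/(8095440 + 15234060) = 1/23329500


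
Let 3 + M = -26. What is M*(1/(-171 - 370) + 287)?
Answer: -4502714/541 ≈ -8323.0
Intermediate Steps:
M = -29 (M = -3 - 26 = -29)
M*(1/(-171 - 370) + 287) = -29*(1/(-171 - 370) + 287) = -29*(1/(-541) + 287) = -29*(-1/541 + 287) = -29*155266/541 = -4502714/541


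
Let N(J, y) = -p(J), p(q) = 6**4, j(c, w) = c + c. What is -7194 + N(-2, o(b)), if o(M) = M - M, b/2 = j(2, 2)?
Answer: -8490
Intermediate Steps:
j(c, w) = 2*c
b = 8 (b = 2*(2*2) = 2*4 = 8)
p(q) = 1296
o(M) = 0
N(J, y) = -1296 (N(J, y) = -1*1296 = -1296)
-7194 + N(-2, o(b)) = -7194 - 1296 = -8490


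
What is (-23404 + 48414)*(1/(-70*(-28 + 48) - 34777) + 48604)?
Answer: 43976256144070/36177 ≈ 1.2156e+9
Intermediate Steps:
(-23404 + 48414)*(1/(-70*(-28 + 48) - 34777) + 48604) = 25010*(1/(-70*20 - 34777) + 48604) = 25010*(1/(-1400 - 34777) + 48604) = 25010*(1/(-36177) + 48604) = 25010*(-1/36177 + 48604) = 25010*(1758346907/36177) = 43976256144070/36177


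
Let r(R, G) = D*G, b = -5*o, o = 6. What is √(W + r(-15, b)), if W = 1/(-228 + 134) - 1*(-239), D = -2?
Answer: √2641870/94 ≈ 17.291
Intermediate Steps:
b = -30 (b = -5*6 = -30)
r(R, G) = -2*G
W = 22465/94 (W = 1/(-94) + 239 = -1/94 + 239 = 22465/94 ≈ 238.99)
√(W + r(-15, b)) = √(22465/94 - 2*(-30)) = √(22465/94 + 60) = √(28105/94) = √2641870/94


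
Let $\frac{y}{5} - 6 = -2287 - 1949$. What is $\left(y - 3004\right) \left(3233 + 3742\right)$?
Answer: $-168474150$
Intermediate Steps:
$y = -21150$ ($y = 30 + 5 \left(-2287 - 1949\right) = 30 + 5 \left(-4236\right) = 30 - 21180 = -21150$)
$\left(y - 3004\right) \left(3233 + 3742\right) = \left(-21150 - 3004\right) \left(3233 + 3742\right) = \left(-24154\right) 6975 = -168474150$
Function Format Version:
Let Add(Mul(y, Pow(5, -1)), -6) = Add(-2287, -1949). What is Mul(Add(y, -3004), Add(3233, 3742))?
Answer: -168474150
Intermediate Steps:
y = -21150 (y = Add(30, Mul(5, Add(-2287, -1949))) = Add(30, Mul(5, -4236)) = Add(30, -21180) = -21150)
Mul(Add(y, -3004), Add(3233, 3742)) = Mul(Add(-21150, -3004), Add(3233, 3742)) = Mul(-24154, 6975) = -168474150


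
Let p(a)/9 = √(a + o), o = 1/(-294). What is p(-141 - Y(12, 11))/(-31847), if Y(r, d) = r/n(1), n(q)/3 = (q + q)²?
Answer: -3*I*√250494/445858 ≈ -0.0033676*I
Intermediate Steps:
o = -1/294 ≈ -0.0034014
n(q) = 12*q² (n(q) = 3*(q + q)² = 3*(2*q)² = 3*(4*q²) = 12*q²)
Y(r, d) = r/12 (Y(r, d) = r/((12*1²)) = r/((12*1)) = r/12)
p(a) = 9*√(-1/294 + a) (p(a) = 9*√(a - 1/294) = 9*√(-1/294 + a))
p(-141 - Y(12, 11))/(-31847) = (3*√(-6 + 1764*(-141 - 12/12))/14)/(-31847) = (3*√(-6 + 1764*(-141 - 1*1))/14)*(-1/31847) = (3*√(-6 + 1764*(-141 - 1))/14)*(-1/31847) = (3*√(-6 + 1764*(-142))/14)*(-1/31847) = (3*√(-6 - 250488)/14)*(-1/31847) = (3*√(-250494)/14)*(-1/31847) = (3*(I*√250494)/14)*(-1/31847) = (3*I*√250494/14)*(-1/31847) = -3*I*√250494/445858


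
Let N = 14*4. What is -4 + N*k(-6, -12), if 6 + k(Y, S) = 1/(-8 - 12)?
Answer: -1714/5 ≈ -342.80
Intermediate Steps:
N = 56
k(Y, S) = -121/20 (k(Y, S) = -6 + 1/(-8 - 12) = -6 + 1/(-20) = -6 - 1/20 = -121/20)
-4 + N*k(-6, -12) = -4 + 56*(-121/20) = -4 - 1694/5 = -1714/5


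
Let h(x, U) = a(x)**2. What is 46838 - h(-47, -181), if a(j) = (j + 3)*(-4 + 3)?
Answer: 44902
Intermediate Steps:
a(j) = -3 - j (a(j) = (3 + j)*(-1) = -3 - j)
h(x, U) = (-3 - x)**2
46838 - h(-47, -181) = 46838 - (3 - 47)**2 = 46838 - 1*(-44)**2 = 46838 - 1*1936 = 46838 - 1936 = 44902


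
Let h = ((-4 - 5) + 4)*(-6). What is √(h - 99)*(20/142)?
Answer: 10*I*√69/71 ≈ 1.1699*I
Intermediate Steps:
h = 30 (h = (-9 + 4)*(-6) = -5*(-6) = 30)
√(h - 99)*(20/142) = √(30 - 99)*(20/142) = √(-69)*(20*(1/142)) = (I*√69)*(10/71) = 10*I*√69/71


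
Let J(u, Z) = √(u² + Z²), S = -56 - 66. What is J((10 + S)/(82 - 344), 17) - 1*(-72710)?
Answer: 72710 + √4962665/131 ≈ 72727.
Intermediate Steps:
S = -122
J(u, Z) = √(Z² + u²)
J((10 + S)/(82 - 344), 17) - 1*(-72710) = √(17² + ((10 - 122)/(82 - 344))²) - 1*(-72710) = √(289 + (-112/(-262))²) + 72710 = √(289 + (-112*(-1/262))²) + 72710 = √(289 + (56/131)²) + 72710 = √(289 + 3136/17161) + 72710 = √(4962665/17161) + 72710 = √4962665/131 + 72710 = 72710 + √4962665/131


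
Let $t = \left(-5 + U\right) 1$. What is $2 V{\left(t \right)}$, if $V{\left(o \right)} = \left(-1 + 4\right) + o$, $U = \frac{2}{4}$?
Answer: $-3$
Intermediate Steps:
$U = \frac{1}{2}$ ($U = 2 \cdot \frac{1}{4} = \frac{1}{2} \approx 0.5$)
$t = - \frac{9}{2}$ ($t = \left(-5 + \frac{1}{2}\right) 1 = \left(- \frac{9}{2}\right) 1 = - \frac{9}{2} \approx -4.5$)
$V{\left(o \right)} = 3 + o$
$2 V{\left(t \right)} = 2 \left(3 - \frac{9}{2}\right) = 2 \left(- \frac{3}{2}\right) = -3$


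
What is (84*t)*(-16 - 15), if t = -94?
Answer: 244776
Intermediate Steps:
(84*t)*(-16 - 15) = (84*(-94))*(-16 - 15) = -7896*(-31) = 244776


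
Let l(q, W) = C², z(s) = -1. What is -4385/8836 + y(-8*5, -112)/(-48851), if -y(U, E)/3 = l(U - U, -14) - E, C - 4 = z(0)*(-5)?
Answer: -209095591/431647436 ≈ -0.48441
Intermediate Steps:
C = 9 (C = 4 - 1*(-5) = 4 + 5 = 9)
l(q, W) = 81 (l(q, W) = 9² = 81)
y(U, E) = -243 + 3*E (y(U, E) = -3*(81 - E) = -243 + 3*E)
-4385/8836 + y(-8*5, -112)/(-48851) = -4385/8836 + (-243 + 3*(-112))/(-48851) = -4385*1/8836 + (-243 - 336)*(-1/48851) = -4385/8836 - 579*(-1/48851) = -4385/8836 + 579/48851 = -209095591/431647436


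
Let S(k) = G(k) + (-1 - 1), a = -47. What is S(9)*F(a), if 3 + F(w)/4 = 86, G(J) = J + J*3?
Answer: 11288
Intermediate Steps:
G(J) = 4*J (G(J) = J + 3*J = 4*J)
F(w) = 332 (F(w) = -12 + 4*86 = -12 + 344 = 332)
S(k) = -2 + 4*k (S(k) = 4*k + (-1 - 1) = 4*k - 2 = -2 + 4*k)
S(9)*F(a) = (-2 + 4*9)*332 = (-2 + 36)*332 = 34*332 = 11288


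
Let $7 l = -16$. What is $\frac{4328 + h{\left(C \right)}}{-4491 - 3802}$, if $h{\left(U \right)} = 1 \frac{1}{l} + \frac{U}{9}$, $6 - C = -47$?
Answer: $- \frac{624017}{1194192} \approx -0.52254$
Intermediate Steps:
$l = - \frac{16}{7}$ ($l = \frac{1}{7} \left(-16\right) = - \frac{16}{7} \approx -2.2857$)
$C = 53$ ($C = 6 - -47 = 6 + 47 = 53$)
$h{\left(U \right)} = - \frac{7}{16} + \frac{U}{9}$ ($h{\left(U \right)} = 1 \frac{1}{- \frac{16}{7}} + \frac{U}{9} = 1 \left(- \frac{7}{16}\right) + U \frac{1}{9} = - \frac{7}{16} + \frac{U}{9}$)
$\frac{4328 + h{\left(C \right)}}{-4491 - 3802} = \frac{4328 + \left(- \frac{7}{16} + \frac{1}{9} \cdot 53\right)}{-4491 - 3802} = \frac{4328 + \left(- \frac{7}{16} + \frac{53}{9}\right)}{-8293} = \left(4328 + \frac{785}{144}\right) \left(- \frac{1}{8293}\right) = \frac{624017}{144} \left(- \frac{1}{8293}\right) = - \frac{624017}{1194192}$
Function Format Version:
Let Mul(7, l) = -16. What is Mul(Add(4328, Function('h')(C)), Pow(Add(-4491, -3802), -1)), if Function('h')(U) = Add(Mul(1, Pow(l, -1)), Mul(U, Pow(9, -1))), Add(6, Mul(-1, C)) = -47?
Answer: Rational(-624017, 1194192) ≈ -0.52254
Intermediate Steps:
l = Rational(-16, 7) (l = Mul(Rational(1, 7), -16) = Rational(-16, 7) ≈ -2.2857)
C = 53 (C = Add(6, Mul(-1, -47)) = Add(6, 47) = 53)
Function('h')(U) = Add(Rational(-7, 16), Mul(Rational(1, 9), U)) (Function('h')(U) = Add(Mul(1, Pow(Rational(-16, 7), -1)), Mul(U, Pow(9, -1))) = Add(Mul(1, Rational(-7, 16)), Mul(U, Rational(1, 9))) = Add(Rational(-7, 16), Mul(Rational(1, 9), U)))
Mul(Add(4328, Function('h')(C)), Pow(Add(-4491, -3802), -1)) = Mul(Add(4328, Add(Rational(-7, 16), Mul(Rational(1, 9), 53))), Pow(Add(-4491, -3802), -1)) = Mul(Add(4328, Add(Rational(-7, 16), Rational(53, 9))), Pow(-8293, -1)) = Mul(Add(4328, Rational(785, 144)), Rational(-1, 8293)) = Mul(Rational(624017, 144), Rational(-1, 8293)) = Rational(-624017, 1194192)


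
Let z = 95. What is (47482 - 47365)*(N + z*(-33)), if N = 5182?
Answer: 239499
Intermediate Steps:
(47482 - 47365)*(N + z*(-33)) = (47482 - 47365)*(5182 + 95*(-33)) = 117*(5182 - 3135) = 117*2047 = 239499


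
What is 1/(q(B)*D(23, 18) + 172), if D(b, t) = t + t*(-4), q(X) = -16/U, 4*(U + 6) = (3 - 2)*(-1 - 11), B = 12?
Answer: 1/76 ≈ 0.013158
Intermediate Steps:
U = -9 (U = -6 + ((3 - 2)*(-1 - 11))/4 = -6 + (1*(-12))/4 = -6 + (¼)*(-12) = -6 - 3 = -9)
q(X) = 16/9 (q(X) = -16/(-9) = -16*(-⅑) = 16/9)
D(b, t) = -3*t (D(b, t) = t - 4*t = -3*t)
1/(q(B)*D(23, 18) + 172) = 1/(16*(-3*18)/9 + 172) = 1/((16/9)*(-54) + 172) = 1/(-96 + 172) = 1/76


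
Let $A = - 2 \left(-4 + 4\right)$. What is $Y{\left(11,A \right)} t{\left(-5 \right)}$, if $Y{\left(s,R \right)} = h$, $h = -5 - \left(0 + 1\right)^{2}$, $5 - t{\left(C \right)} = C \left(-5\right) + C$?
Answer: $90$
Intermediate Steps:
$A = 0$ ($A = \left(-2\right) 0 = 0$)
$t{\left(C \right)} = 5 + 4 C$ ($t{\left(C \right)} = 5 - \left(C \left(-5\right) + C\right) = 5 - \left(- 5 C + C\right) = 5 - - 4 C = 5 + 4 C$)
$h = -6$ ($h = -5 - 1^{2} = -5 - 1 = -6$)
$Y{\left(s,R \right)} = -6$
$Y{\left(11,A \right)} t{\left(-5 \right)} = - 6 \left(5 + 4 \left(-5\right)\right) = - 6 \left(5 - 20\right) = \left(-6\right) \left(-15\right) = 90$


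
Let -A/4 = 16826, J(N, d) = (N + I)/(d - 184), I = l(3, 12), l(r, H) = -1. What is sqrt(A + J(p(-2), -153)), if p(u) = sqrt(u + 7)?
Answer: sqrt(-7643647639 - 337*sqrt(5))/337 ≈ 259.43*I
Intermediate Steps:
I = -1
p(u) = sqrt(7 + u)
J(N, d) = (-1 + N)/(-184 + d) (J(N, d) = (N - 1)/(d - 184) = (-1 + N)/(-184 + d))
A = -67304 (A = -4*16826 = -67304)
sqrt(A + J(p(-2), -153)) = sqrt(-67304 + (-1 + sqrt(7 - 2))/(-184 - 153)) = sqrt(-67304 + (-1 + sqrt(5))/(-337)) = sqrt(-67304 - (-1 + sqrt(5))/337) = sqrt(-67304 + (1/337 - sqrt(5)/337)) = sqrt(-22681447/337 - sqrt(5)/337)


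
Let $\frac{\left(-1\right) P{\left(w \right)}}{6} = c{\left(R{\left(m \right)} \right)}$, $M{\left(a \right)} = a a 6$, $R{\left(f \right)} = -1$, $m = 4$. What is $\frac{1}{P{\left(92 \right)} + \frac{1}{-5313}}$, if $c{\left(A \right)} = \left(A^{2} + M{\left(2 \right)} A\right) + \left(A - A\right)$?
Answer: $\frac{5313}{733193} \approx 0.0072464$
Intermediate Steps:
$M{\left(a \right)} = 6 a^{2}$ ($M{\left(a \right)} = a^{2} \cdot 6 = 6 a^{2}$)
$c{\left(A \right)} = A^{2} + 24 A$ ($c{\left(A \right)} = \left(A^{2} + 6 \cdot 2^{2} A\right) + \left(A - A\right) = \left(A^{2} + 6 \cdot 4 A\right) + 0 = \left(A^{2} + 24 A\right) + 0 = A^{2} + 24 A$)
$P{\left(w \right)} = 138$ ($P{\left(w \right)} = - 6 \left(- (24 - 1)\right) = - 6 \left(\left(-1\right) 23\right) = \left(-6\right) \left(-23\right) = 138$)
$\frac{1}{P{\left(92 \right)} + \frac{1}{-5313}} = \frac{1}{138 + \frac{1}{-5313}} = \frac{1}{138 - \frac{1}{5313}} = \frac{1}{\frac{733193}{5313}} = \frac{5313}{733193}$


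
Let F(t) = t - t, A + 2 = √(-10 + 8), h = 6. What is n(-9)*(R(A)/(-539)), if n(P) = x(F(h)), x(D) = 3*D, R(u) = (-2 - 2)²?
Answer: 0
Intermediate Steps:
A = -2 + I*√2 (A = -2 + √(-10 + 8) = -2 + √(-2) = -2 + I*√2 ≈ -2.0 + 1.4142*I)
F(t) = 0
R(u) = 16 (R(u) = (-4)² = 16)
n(P) = 0 (n(P) = 3*0 = 0)
n(-9)*(R(A)/(-539)) = 0*(16/(-539)) = 0*(16*(-1/539)) = 0*(-16/539) = 0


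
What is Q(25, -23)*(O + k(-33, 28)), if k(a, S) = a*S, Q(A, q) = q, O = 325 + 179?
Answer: 9660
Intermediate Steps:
O = 504
k(a, S) = S*a
Q(25, -23)*(O + k(-33, 28)) = -23*(504 + 28*(-33)) = -23*(504 - 924) = -23*(-420) = 9660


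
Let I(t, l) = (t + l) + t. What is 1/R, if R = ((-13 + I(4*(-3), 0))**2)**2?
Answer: 1/1874161 ≈ 5.3357e-7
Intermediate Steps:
I(t, l) = l + 2*t (I(t, l) = (l + t) + t = l + 2*t)
R = 1874161 (R = ((-13 + (0 + 2*(4*(-3))))**2)**2 = ((-13 + (0 + 2*(-12)))**2)**2 = ((-13 + (0 - 24))**2)**2 = ((-13 - 24)**2)**2 = ((-37)**2)**2 = 1369**2 = 1874161)
1/R = 1/1874161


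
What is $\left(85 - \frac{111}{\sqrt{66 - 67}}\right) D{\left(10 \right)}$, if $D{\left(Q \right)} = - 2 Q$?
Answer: $-1700 - 2220 i \approx -1700.0 - 2220.0 i$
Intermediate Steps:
$\left(85 - \frac{111}{\sqrt{66 - 67}}\right) D{\left(10 \right)} = \left(85 - \frac{111}{\sqrt{66 - 67}}\right) \left(\left(-2\right) 10\right) = \left(85 - \frac{111}{\sqrt{-1}}\right) \left(-20\right) = \left(85 - \frac{111}{i}\right) \left(-20\right) = \left(85 - 111 \left(- i\right)\right) \left(-20\right) = \left(85 + 111 i\right) \left(-20\right) = -1700 - 2220 i$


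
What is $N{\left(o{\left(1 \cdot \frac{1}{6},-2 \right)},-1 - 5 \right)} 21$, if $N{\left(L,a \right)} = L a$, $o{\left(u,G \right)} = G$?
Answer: $252$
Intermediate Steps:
$N{\left(o{\left(1 \cdot \frac{1}{6},-2 \right)},-1 - 5 \right)} 21 = - 2 \left(-1 - 5\right) 21 = \left(-2\right) \left(-6\right) 21 = 12 \cdot 21 = 252$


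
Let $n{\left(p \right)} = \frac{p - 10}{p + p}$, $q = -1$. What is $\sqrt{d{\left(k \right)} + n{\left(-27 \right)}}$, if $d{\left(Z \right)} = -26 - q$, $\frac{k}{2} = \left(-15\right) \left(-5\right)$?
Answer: $\frac{i \sqrt{7878}}{18} \approx 4.931 i$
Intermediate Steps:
$n{\left(p \right)} = \frac{-10 + p}{2 p}$
$k = 150$ ($k = 2 \left(\left(-15\right) \left(-5\right)\right) = 2 \cdot 75 = 150$)
$d{\left(Z \right)} = -25$ ($d{\left(Z \right)} = -26 - -1 = -26 + 1 = -25$)
$\sqrt{d{\left(k \right)} + n{\left(-27 \right)}} = \sqrt{-25 + \frac{-10 - 27}{2 \left(-27\right)}} = \sqrt{-25 + \frac{1}{2} \left(- \frac{1}{27}\right) \left(-37\right)} = \sqrt{-25 + \frac{37}{54}} = \sqrt{- \frac{1313}{54}} = \frac{i \sqrt{7878}}{18}$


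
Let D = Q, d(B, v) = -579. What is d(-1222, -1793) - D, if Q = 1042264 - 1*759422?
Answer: -283421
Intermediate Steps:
Q = 282842 (Q = 1042264 - 759422 = 282842)
D = 282842
d(-1222, -1793) - D = -579 - 1*282842 = -579 - 282842 = -283421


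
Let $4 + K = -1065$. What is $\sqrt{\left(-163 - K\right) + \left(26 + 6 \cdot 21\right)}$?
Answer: $23 \sqrt{2} \approx 32.527$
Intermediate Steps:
$K = -1069$ ($K = -4 - 1065 = -1069$)
$\sqrt{\left(-163 - K\right) + \left(26 + 6 \cdot 21\right)} = \sqrt{\left(-163 - -1069\right) + \left(26 + 6 \cdot 21\right)} = \sqrt{\left(-163 + 1069\right) + \left(26 + 126\right)} = \sqrt{906 + 152} = \sqrt{1058} = 23 \sqrt{2}$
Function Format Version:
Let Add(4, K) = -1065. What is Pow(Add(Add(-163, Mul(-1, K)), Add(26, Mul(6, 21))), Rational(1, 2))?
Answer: Mul(23, Pow(2, Rational(1, 2))) ≈ 32.527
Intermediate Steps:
K = -1069 (K = Add(-4, -1065) = -1069)
Pow(Add(Add(-163, Mul(-1, K)), Add(26, Mul(6, 21))), Rational(1, 2)) = Pow(Add(Add(-163, Mul(-1, -1069)), Add(26, Mul(6, 21))), Rational(1, 2)) = Pow(Add(Add(-163, 1069), Add(26, 126)), Rational(1, 2)) = Pow(Add(906, 152), Rational(1, 2)) = Pow(1058, Rational(1, 2)) = Mul(23, Pow(2, Rational(1, 2)))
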